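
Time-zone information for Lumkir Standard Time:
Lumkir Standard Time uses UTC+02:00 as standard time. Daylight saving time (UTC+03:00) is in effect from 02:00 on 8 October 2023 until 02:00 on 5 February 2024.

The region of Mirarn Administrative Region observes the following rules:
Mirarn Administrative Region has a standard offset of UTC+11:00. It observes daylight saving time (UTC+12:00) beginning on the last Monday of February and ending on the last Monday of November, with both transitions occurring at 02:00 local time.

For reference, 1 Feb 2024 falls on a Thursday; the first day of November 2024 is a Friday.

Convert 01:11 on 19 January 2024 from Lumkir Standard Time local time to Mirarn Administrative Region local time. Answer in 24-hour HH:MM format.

09:11

19 January 2024 lies within the daylight-saving period (8 October 2023 – 5 February 2024), so Lumkir Standard Time is on daylight time, UTC+03:00.
01:11 Lumkir Standard Time − 3h = 22:11 UTC (rolling into the previous day, 18 January 2024).
1 February 2024 is a Thursday, so Mondays fall on 5, 12, 19, 26; the last is February 26.
1 November 2024 is a Friday, so Mondays fall on 4, 11, 18, 25; the last is November 25.
At the standard offset (UTC+11:00), 22:11 UTC + 11h = 09:11 Mirarn Administrative Region standard time (rolling into the next day, 19 January 2024).
Daylight saving runs 26 February – 25 November; the standard-time date in Mirarn Administrative Region, 19 January 2024, is outside that window, so Mirarn Administrative Region is on standard time at UTC+11:00.
22:11 UTC + 11h = 09:11 Mirarn Administrative Region (rolling into the next day, 19 January 2024).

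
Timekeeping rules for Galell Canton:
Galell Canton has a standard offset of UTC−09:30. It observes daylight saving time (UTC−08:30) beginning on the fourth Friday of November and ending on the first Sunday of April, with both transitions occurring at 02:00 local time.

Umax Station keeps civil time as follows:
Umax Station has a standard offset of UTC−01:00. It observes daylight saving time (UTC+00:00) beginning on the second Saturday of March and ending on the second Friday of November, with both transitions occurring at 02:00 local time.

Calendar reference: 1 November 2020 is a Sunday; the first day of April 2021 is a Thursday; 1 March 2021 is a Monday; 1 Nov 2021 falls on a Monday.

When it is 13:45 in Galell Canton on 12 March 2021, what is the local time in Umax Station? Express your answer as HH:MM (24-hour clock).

1 November 2020 is a Sunday, so the first Friday is November 6 and the fourth is November 27.
1 April 2021 is a Thursday, so the first Sunday is April 4.
12 March 2021 falls between 27 November 2020 and 4 April 2021, so daylight saving is in effect and Galell Canton is at UTC−08:30.
13:45 Galell Canton + 8h30m = 22:15 UTC.
1 March 2021 is a Monday, so the first Saturday is March 6 and the second is March 13.
1 November 2021 is a Monday, so the first Friday is November 5 and the second is November 12.
At the standard offset (UTC−01:00), 22:15 UTC − 1h = 21:15 Umax Station standard time.
Daylight saving runs 13 March – 12 November; the standard-time date in Umax Station, 12 March 2021, is outside that window, so Umax Station is on standard time at UTC−01:00.
22:15 UTC − 1h = 21:15 Umax Station.

21:15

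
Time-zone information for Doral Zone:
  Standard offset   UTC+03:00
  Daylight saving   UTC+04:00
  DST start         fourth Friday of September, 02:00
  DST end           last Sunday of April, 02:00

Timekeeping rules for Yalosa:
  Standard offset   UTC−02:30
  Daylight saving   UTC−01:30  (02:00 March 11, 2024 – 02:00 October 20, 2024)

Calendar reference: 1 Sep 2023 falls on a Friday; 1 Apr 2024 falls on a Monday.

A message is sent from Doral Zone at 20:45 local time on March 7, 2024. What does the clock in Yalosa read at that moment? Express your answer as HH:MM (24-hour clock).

14:15

1 September 2023 is a Friday, so the first Friday is September 1 and the fourth is September 22.
1 April 2024 is a Monday, so Sundays fall on 7, 14, 21, 28; the last is April 28.
Daylight saving runs 22 September 2023 – 28 April 2024; March 7, 2024 is inside that window, so Doral Zone is at UTC+04:00.
20:45 Doral Zone − 4h = 16:45 UTC.
At the standard offset (UTC−02:30), 16:45 UTC − 2h30m = 14:15 Yalosa standard time.
Daylight saving runs 11 March – 20 October; the standard-time date in Yalosa, March 7, 2024, is outside that window, so Yalosa is on standard time at UTC−02:30.
16:45 UTC − 2h30m = 14:15 Yalosa.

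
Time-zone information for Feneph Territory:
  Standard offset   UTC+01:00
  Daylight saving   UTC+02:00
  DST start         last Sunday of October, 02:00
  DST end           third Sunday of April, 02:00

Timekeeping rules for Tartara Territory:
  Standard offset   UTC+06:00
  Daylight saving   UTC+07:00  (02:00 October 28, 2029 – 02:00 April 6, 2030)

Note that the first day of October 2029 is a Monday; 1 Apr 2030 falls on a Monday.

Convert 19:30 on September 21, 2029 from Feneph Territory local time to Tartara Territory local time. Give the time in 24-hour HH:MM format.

00:30

1 October 2029 is a Monday, so Sundays fall on 7, 14, 21, 28; the last is October 28.
1 April 2030 is a Monday, so the first Sunday is April 7 and the third is April 21.
September 21, 2029 is outside the daylight-saving period (28 October 2029 – 21 April 2030), so Feneph Territory is on standard time, UTC+01:00.
19:30 Feneph Territory − 1h = 18:30 UTC.
At the standard offset (UTC+06:00), 18:30 UTC + 6h = 00:30 Tartara Territory standard time (rolling into the next day, 22 September 2029).
Daylight saving runs 28 October 2029 – 6 April 2030; the standard-time date in Tartara Territory, September 22, 2029, is outside that window, so Tartara Territory is on standard time at UTC+06:00.
18:30 UTC + 6h = 00:30 Tartara Territory (rolling into the next day, 22 September 2029).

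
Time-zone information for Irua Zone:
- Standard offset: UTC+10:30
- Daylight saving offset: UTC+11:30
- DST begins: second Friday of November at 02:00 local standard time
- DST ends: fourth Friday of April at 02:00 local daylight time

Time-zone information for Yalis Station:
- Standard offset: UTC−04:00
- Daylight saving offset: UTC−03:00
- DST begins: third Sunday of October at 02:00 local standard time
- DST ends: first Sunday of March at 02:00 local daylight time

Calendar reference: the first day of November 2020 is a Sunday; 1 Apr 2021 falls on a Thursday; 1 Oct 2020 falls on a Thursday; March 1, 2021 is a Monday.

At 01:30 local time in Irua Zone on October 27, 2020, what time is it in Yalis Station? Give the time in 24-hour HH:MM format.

1 November 2020 is a Sunday, so the first Friday is November 6 and the second is November 13.
1 April 2021 is a Thursday, so the first Friday is April 2 and the fourth is April 23.
Daylight saving runs 13 November 2020 – 23 April 2021; October 27, 2020 is outside that window, so Irua Zone is on standard time at UTC+10:30.
01:30 Irua Zone − 10h30m = 15:00 UTC (rolling into the previous day, 26 October 2020).
1 October 2020 is a Thursday, so the first Sunday is October 4 and the third is October 18.
1 March 2021 is a Monday, so the first Sunday is March 7.
At the standard offset (UTC−04:00), 15:00 UTC − 4h = 11:00 Yalis Station standard time.
The standard-time date in Yalis Station, October 26, 2020, falls between 18 October 2020 and 7 March 2021, so daylight saving is in effect and Yalis Station is at UTC−03:00.
15:00 UTC − 3h = 12:00 Yalis Station.

12:00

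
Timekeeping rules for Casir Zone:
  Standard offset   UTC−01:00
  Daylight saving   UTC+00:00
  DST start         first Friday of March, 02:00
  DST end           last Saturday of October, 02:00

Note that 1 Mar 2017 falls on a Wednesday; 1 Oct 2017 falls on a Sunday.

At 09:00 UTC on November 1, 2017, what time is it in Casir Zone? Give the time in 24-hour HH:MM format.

08:00

1 March 2017 is a Wednesday, so the first Friday is March 3.
1 October 2017 is a Sunday, so Saturdays fall on 7, 14, 21, 28; the last is October 28.
At the standard offset (UTC−01:00), 09:00 UTC − 1h = 08:00 Casir Zone standard time.
Daylight saving runs 3 March – 28 October; the standard-time date in Casir Zone, November 1, 2017, is outside that window, so Casir Zone is on standard time at UTC−01:00.
09:00 UTC − 1h = 08:00 local.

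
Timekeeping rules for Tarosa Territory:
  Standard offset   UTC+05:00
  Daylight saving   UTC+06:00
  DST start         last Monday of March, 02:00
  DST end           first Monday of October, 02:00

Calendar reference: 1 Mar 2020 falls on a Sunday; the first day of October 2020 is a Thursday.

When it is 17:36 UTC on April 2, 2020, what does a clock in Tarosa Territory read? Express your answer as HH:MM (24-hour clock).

23:36

1 March 2020 is a Sunday, so Mondays fall on 2, 9, 16, 23, 30; the last is March 30.
1 October 2020 is a Thursday, so the first Monday is October 5.
At the standard offset (UTC+05:00), 17:36 UTC + 5h = 22:36 Tarosa Territory standard time.
The standard-time date in Tarosa Territory, April 2, 2020, lies within the daylight-saving period (30 March – 5 October), so Tarosa Territory is on daylight time, UTC+06:00.
17:36 UTC + 6h = 23:36 local.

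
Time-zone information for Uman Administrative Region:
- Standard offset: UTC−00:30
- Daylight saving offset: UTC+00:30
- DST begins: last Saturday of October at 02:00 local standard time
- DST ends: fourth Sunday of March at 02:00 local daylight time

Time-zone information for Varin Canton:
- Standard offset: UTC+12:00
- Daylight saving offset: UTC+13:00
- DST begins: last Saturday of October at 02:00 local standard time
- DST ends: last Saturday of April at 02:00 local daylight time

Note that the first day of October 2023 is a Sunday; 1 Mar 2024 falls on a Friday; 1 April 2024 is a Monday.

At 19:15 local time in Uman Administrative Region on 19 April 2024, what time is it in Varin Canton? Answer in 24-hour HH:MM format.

08:45

1 October 2023 is a Sunday, so Saturdays fall on 7, 14, 21, 28; the last is October 28.
1 March 2024 is a Friday, so the first Sunday is March 3 and the fourth is March 24.
19 April 2024 does not fall between 28 October 2023 and 24 March 2024, so daylight saving is not in effect and Uman Administrative Region is at UTC−00:30.
19:15 Uman Administrative Region + 0h30m = 19:45 UTC.
1 October 2023 is a Sunday, so Saturdays fall on 7, 14, 21, 28; the last is October 28.
1 April 2024 is a Monday, so Saturdays fall on 6, 13, 20, 27; the last is April 27.
At the standard offset (UTC+12:00), 19:45 UTC + 12h = 07:45 Varin Canton standard time (rolling into the next day, 20 April 2024).
The standard-time date in Varin Canton, 20 April 2024, falls between 28 October 2023 and 27 April 2024, so daylight saving is in effect and Varin Canton is at UTC+13:00.
19:45 UTC + 13h = 08:45 Varin Canton (rolling into the next day, 20 April 2024).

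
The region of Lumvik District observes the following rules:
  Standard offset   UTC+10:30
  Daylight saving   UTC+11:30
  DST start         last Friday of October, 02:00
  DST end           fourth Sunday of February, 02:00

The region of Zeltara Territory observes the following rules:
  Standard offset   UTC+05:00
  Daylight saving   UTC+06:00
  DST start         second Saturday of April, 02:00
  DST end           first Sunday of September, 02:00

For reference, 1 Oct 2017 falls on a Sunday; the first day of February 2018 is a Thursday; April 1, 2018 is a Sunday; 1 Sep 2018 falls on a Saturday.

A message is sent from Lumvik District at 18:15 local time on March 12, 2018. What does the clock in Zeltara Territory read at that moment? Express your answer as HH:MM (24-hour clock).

1 October 2017 is a Sunday, so Fridays fall on 6, 13, 20, 27; the last is October 27.
1 February 2018 is a Thursday, so the first Sunday is February 4 and the fourth is February 25.
March 12, 2018 is outside the daylight-saving period (27 October 2017 – 25 February 2018), so Lumvik District is on standard time, UTC+10:30.
18:15 Lumvik District − 10h30m = 07:45 UTC.
1 April 2018 is a Sunday, so the first Saturday is April 7 and the second is April 14.
1 September 2018 is a Saturday, so the first Sunday is September 2.
At the standard offset (UTC+05:00), 07:45 UTC + 5h = 12:45 Zeltara Territory standard time.
The standard-time date in Zeltara Territory, March 12, 2018, is outside the daylight-saving period (14 April – 2 September), so Zeltara Territory is on standard time, UTC+05:00.
07:45 UTC + 5h = 12:45 Zeltara Territory.

12:45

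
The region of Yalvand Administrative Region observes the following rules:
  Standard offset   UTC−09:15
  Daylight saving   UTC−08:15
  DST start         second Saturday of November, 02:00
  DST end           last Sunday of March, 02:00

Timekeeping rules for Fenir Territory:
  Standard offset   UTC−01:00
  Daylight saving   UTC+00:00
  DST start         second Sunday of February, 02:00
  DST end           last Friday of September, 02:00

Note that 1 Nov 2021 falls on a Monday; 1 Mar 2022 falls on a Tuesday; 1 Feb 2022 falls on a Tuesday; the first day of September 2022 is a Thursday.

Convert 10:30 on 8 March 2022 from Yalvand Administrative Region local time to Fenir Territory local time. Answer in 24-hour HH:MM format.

1 November 2021 is a Monday, so the first Saturday is November 6 and the second is November 13.
1 March 2022 is a Tuesday, so Sundays fall on 6, 13, 20, 27; the last is March 27.
8 March 2022 falls between 13 November 2021 and 27 March 2022, so daylight saving is in effect and Yalvand Administrative Region is at UTC−08:15.
10:30 Yalvand Administrative Region + 8h15m = 18:45 UTC.
1 February 2022 is a Tuesday, so the first Sunday is February 6 and the second is February 13.
1 September 2022 is a Thursday, so Fridays fall on 2, 9, 16, 23, 30; the last is September 30.
At the standard offset (UTC−01:00), 18:45 UTC − 1h = 17:45 Fenir Territory standard time.
Daylight saving runs 13 February – 30 September; the standard-time date in Fenir Territory, 8 March 2022, is inside that window, so Fenir Territory is at UTC+00:00.
18:45 UTC + 0h = 18:45 Fenir Territory.

18:45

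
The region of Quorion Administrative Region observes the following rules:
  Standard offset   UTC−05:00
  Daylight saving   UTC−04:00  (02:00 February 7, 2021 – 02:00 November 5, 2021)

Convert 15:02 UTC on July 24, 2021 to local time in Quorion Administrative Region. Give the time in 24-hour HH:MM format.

At the standard offset (UTC−05:00), 15:02 UTC − 5h = 10:02 Quorion Administrative Region standard time.
The standard-time date in Quorion Administrative Region, July 24, 2021, lies within the daylight-saving period (7 February – 5 November), so Quorion Administrative Region is on daylight time, UTC−04:00.
15:02 UTC − 4h = 11:02 local.

11:02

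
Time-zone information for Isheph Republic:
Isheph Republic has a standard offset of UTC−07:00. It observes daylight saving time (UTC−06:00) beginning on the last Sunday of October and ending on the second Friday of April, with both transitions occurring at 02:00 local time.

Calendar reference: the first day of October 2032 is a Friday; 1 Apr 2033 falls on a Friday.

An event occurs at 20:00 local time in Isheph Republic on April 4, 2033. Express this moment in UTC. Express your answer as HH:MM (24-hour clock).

02:00

1 October 2032 is a Friday, so Sundays fall on 3, 10, 17, 24, 31; the last is October 31.
1 April 2033 is a Friday, so the first Friday is April 1 and the second is April 8.
April 4, 2033 lies within the daylight-saving period (31 October 2032 – 8 April 2033), so Isheph Republic is on daylight time, UTC−06:00.
20:00 local + 6h = 02:00 UTC (rolling into the next day, 5 April 2033).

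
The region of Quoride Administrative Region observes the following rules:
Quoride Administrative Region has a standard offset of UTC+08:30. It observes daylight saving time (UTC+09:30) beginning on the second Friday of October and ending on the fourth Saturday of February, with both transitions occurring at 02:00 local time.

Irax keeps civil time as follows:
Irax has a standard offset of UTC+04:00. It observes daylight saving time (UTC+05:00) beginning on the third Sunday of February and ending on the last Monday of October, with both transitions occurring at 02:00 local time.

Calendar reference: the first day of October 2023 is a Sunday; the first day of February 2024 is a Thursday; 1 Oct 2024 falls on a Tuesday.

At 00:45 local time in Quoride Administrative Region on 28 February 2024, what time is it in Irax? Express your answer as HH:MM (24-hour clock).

21:15

1 October 2023 is a Sunday, so the first Friday is October 6 and the second is October 13.
1 February 2024 is a Thursday, so the first Saturday is February 3 and the fourth is February 24.
Daylight saving runs 13 October 2023 – 24 February 2024; 28 February 2024 is outside that window, so Quoride Administrative Region is on standard time at UTC+08:30.
00:45 Quoride Administrative Region − 8h30m = 16:15 UTC (rolling into the previous day, 27 February 2024).
1 February 2024 is a Thursday, so the first Sunday is February 4 and the third is February 18.
1 October 2024 is a Tuesday, so Mondays fall on 7, 14, 21, 28; the last is October 28.
At the standard offset (UTC+04:00), 16:15 UTC + 4h = 20:15 Irax standard time.
Daylight saving runs 18 February – 28 October; the standard-time date in Irax, 27 February 2024, is inside that window, so Irax is at UTC+05:00.
16:15 UTC + 5h = 21:15 Irax.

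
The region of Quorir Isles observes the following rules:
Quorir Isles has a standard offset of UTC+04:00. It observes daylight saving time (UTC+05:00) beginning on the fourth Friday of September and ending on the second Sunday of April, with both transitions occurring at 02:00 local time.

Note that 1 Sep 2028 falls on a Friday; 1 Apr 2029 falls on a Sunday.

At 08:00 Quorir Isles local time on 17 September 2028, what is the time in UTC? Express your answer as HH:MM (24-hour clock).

04:00

1 September 2028 is a Friday, so the first Friday is September 1 and the fourth is September 22.
1 April 2029 is a Sunday, so the first Sunday is April 1 and the second is April 8.
Daylight saving runs 22 September 2028 – 8 April 2029; 17 September 2028 is outside that window, so Quorir Isles is on standard time at UTC+04:00.
08:00 local − 4h = 04:00 UTC.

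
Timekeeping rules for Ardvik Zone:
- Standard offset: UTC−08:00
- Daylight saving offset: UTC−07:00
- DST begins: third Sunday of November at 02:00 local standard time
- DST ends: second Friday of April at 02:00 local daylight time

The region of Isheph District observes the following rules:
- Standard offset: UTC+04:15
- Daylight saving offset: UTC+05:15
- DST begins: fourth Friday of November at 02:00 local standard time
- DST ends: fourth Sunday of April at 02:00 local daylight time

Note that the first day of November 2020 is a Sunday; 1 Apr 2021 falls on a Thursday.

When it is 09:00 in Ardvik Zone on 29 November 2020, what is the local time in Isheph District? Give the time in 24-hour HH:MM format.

21:15

1 November 2020 is a Sunday, so the first Sunday is November 1 and the third is November 15.
1 April 2021 is a Thursday, so the first Friday is April 2 and the second is April 9.
29 November 2020 falls between 15 November 2020 and 9 April 2021, so daylight saving is in effect and Ardvik Zone is at UTC−07:00.
09:00 Ardvik Zone + 7h = 16:00 UTC.
1 November 2020 is a Sunday, so the first Friday is November 6 and the fourth is November 27.
1 April 2021 is a Thursday, so the first Sunday is April 4 and the fourth is April 25.
At the standard offset (UTC+04:15), 16:00 UTC + 4h15m = 20:15 Isheph District standard time.
The standard-time date in Isheph District, 29 November 2020, lies within the daylight-saving period (27 November 2020 – 25 April 2021), so Isheph District is on daylight time, UTC+05:15.
16:00 UTC + 5h15m = 21:15 Isheph District.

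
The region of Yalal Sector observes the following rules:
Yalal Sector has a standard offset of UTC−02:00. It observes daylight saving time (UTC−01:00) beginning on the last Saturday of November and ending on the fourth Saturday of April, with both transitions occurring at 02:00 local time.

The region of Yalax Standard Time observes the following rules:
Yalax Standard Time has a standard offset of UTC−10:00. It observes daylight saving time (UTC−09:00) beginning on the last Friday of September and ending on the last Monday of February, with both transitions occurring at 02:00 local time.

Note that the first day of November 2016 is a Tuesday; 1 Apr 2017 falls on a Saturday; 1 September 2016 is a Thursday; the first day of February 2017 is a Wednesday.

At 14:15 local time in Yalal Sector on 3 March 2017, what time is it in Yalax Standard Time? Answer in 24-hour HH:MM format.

05:15

1 November 2016 is a Tuesday, so Saturdays fall on 5, 12, 19, 26; the last is November 26.
1 April 2017 is a Saturday, so the first Saturday is April 1 and the fourth is April 22.
3 March 2017 falls between 26 November 2016 and 22 April 2017, so daylight saving is in effect and Yalal Sector is at UTC−01:00.
14:15 Yalal Sector + 1h = 15:15 UTC.
1 September 2016 is a Thursday, so Fridays fall on 2, 9, 16, 23, 30; the last is September 30.
1 February 2017 is a Wednesday, so Mondays fall on 6, 13, 20, 27; the last is February 27.
At the standard offset (UTC−10:00), 15:15 UTC − 10h = 05:15 Yalax Standard Time standard time.
Daylight saving runs 30 September 2016 – 27 February 2017; the standard-time date in Yalax Standard Time, 3 March 2017, is outside that window, so Yalax Standard Time is on standard time at UTC−10:00.
15:15 UTC − 10h = 05:15 Yalax Standard Time.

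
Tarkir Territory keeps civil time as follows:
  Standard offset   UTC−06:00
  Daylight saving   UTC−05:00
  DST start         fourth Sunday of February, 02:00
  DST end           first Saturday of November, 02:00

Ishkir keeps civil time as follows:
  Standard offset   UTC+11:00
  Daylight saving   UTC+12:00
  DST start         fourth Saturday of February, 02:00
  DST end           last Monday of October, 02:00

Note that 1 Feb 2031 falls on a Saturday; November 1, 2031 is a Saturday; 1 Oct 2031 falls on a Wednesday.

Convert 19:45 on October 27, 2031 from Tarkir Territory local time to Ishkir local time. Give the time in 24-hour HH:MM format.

1 February 2031 is a Saturday, so the first Sunday is February 2 and the fourth is February 23.
1 November 2031 is a Saturday, so the first Saturday is November 1.
October 27, 2031 lies within the daylight-saving period (23 February – 1 November), so Tarkir Territory is on daylight time, UTC−05:00.
19:45 Tarkir Territory + 5h = 00:45 UTC (rolling into the next day, 28 October 2031).
1 February 2031 is a Saturday, so the first Saturday is February 1 and the fourth is February 22.
1 October 2031 is a Wednesday, so Mondays fall on 6, 13, 20, 27; the last is October 27.
At the standard offset (UTC+11:00), 00:45 UTC + 11h = 11:45 Ishkir standard time.
The standard-time date in Ishkir, October 28, 2031, is outside the daylight-saving period (22 February – 27 October), so Ishkir is on standard time, UTC+11:00.
00:45 UTC + 11h = 11:45 Ishkir.

11:45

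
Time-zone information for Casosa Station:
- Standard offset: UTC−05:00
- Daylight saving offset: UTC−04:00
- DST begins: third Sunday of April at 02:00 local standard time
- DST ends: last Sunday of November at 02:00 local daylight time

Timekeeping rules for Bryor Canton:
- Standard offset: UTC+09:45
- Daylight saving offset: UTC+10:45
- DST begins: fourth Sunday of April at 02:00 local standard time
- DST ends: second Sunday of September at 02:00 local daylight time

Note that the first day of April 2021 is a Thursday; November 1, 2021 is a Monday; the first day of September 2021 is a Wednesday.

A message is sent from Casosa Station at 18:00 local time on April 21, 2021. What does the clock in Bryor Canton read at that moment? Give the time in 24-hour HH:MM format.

1 April 2021 is a Thursday, so the first Sunday is April 4 and the third is April 18.
1 November 2021 is a Monday, so Sundays fall on 7, 14, 21, 28; the last is November 28.
Daylight saving runs 18 April – 28 November; April 21, 2021 is inside that window, so Casosa Station is at UTC−04:00.
18:00 Casosa Station + 4h = 22:00 UTC.
1 April 2021 is a Thursday, so the first Sunday is April 4 and the fourth is April 25.
1 September 2021 is a Wednesday, so the first Sunday is September 5 and the second is September 12.
At the standard offset (UTC+09:45), 22:00 UTC + 9h45m = 07:45 Bryor Canton standard time (rolling into the next day, 22 April 2021).
The standard-time date in Bryor Canton, April 22, 2021, does not fall between 25 April and 12 September, so daylight saving is not in effect and Bryor Canton is at UTC+09:45.
22:00 UTC + 9h45m = 07:45 Bryor Canton (rolling into the next day, 22 April 2021).

07:45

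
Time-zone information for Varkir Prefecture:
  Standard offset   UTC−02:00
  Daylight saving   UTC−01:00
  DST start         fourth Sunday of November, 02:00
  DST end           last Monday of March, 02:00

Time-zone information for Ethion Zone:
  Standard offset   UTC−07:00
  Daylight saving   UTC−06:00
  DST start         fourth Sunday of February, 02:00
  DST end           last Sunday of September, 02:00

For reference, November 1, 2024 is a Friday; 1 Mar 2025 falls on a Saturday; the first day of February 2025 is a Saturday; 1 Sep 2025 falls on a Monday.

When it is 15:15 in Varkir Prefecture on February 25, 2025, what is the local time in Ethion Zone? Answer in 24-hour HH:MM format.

1 November 2024 is a Friday, so the first Sunday is November 3 and the fourth is November 24.
1 March 2025 is a Saturday, so Mondays fall on 3, 10, 17, 24, 31; the last is March 31.
February 25, 2025 falls between 24 November 2024 and 31 March 2025, so daylight saving is in effect and Varkir Prefecture is at UTC−01:00.
15:15 Varkir Prefecture + 1h = 16:15 UTC.
1 February 2025 is a Saturday, so the first Sunday is February 2 and the fourth is February 23.
1 September 2025 is a Monday, so Sundays fall on 7, 14, 21, 28; the last is September 28.
At the standard offset (UTC−07:00), 16:15 UTC − 7h = 09:15 Ethion Zone standard time.
The standard-time date in Ethion Zone, February 25, 2025, falls between 23 February and 28 September, so daylight saving is in effect and Ethion Zone is at UTC−06:00.
16:15 UTC − 6h = 10:15 Ethion Zone.

10:15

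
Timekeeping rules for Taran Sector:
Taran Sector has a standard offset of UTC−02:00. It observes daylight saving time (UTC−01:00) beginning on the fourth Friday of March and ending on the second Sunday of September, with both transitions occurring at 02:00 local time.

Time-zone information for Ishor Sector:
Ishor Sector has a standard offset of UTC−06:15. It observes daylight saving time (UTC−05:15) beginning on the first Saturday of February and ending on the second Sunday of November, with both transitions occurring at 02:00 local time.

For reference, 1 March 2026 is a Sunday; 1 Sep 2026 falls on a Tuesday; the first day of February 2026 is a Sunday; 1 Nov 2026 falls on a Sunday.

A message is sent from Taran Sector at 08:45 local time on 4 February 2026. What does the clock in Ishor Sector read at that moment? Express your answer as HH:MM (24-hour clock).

1 March 2026 is a Sunday, so the first Friday is March 6 and the fourth is March 27.
1 September 2026 is a Tuesday, so the first Sunday is September 6 and the second is September 13.
4 February 2026 is outside the daylight-saving period (27 March – 13 September), so Taran Sector is on standard time, UTC−02:00.
08:45 Taran Sector + 2h = 10:45 UTC.
1 February 2026 is a Sunday, so the first Saturday is February 7.
1 November 2026 is a Sunday, so the first Sunday is November 1 and the second is November 8.
At the standard offset (UTC−06:15), 10:45 UTC − 6h15m = 04:30 Ishor Sector standard time.
Daylight saving runs 7 February – 8 November; the standard-time date in Ishor Sector, 4 February 2026, is outside that window, so Ishor Sector is on standard time at UTC−06:15.
10:45 UTC − 6h15m = 04:30 Ishor Sector.

04:30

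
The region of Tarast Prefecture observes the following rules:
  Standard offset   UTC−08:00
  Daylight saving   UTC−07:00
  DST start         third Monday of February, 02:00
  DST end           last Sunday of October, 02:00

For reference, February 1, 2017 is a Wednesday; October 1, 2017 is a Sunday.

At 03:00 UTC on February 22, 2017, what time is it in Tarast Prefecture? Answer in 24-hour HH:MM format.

1 February 2017 is a Wednesday, so the first Monday is February 6 and the third is February 20.
1 October 2017 is a Sunday, so Sundays fall on 1, 8, 15, 22, 29; the last is October 29.
At the standard offset (UTC−08:00), 03:00 UTC − 8h = 19:00 Tarast Prefecture standard time (rolling into the previous day, 21 February 2017).
The standard-time date in Tarast Prefecture, February 21, 2017, lies within the daylight-saving period (20 February – 29 October), so Tarast Prefecture is on daylight time, UTC−07:00.
03:00 UTC − 7h = 20:00 local (rolling into the previous day, 21 February 2017).

20:00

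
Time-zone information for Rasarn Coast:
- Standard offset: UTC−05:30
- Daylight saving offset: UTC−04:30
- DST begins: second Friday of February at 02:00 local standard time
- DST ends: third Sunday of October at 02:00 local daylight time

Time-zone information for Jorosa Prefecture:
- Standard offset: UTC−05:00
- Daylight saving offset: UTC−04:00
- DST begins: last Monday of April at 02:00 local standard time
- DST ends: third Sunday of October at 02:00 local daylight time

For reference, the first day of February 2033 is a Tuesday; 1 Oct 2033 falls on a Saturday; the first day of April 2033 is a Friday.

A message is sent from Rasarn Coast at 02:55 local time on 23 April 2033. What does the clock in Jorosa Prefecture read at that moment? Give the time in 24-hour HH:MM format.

02:25

1 February 2033 is a Tuesday, so the first Friday is February 4 and the second is February 11.
1 October 2033 is a Saturday, so the first Sunday is October 2 and the third is October 16.
23 April 2033 falls between 11 February and 16 October, so daylight saving is in effect and Rasarn Coast is at UTC−04:30.
02:55 Rasarn Coast + 4h30m = 07:25 UTC.
1 April 2033 is a Friday, so Mondays fall on 4, 11, 18, 25; the last is April 25.
1 October 2033 is a Saturday, so the first Sunday is October 2 and the third is October 16.
At the standard offset (UTC−05:00), 07:25 UTC − 5h = 02:25 Jorosa Prefecture standard time.
Daylight saving runs 25 April – 16 October; the standard-time date in Jorosa Prefecture, 23 April 2033, is outside that window, so Jorosa Prefecture is on standard time at UTC−05:00.
07:25 UTC − 5h = 02:25 Jorosa Prefecture.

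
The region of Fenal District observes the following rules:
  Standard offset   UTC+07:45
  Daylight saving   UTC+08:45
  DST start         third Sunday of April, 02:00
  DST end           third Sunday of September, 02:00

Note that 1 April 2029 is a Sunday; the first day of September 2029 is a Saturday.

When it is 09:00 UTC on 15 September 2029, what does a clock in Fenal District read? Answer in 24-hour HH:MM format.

17:45

1 April 2029 is a Sunday, so the first Sunday is April 1 and the third is April 15.
1 September 2029 is a Saturday, so the first Sunday is September 2 and the third is September 16.
At the standard offset (UTC+07:45), 09:00 UTC + 7h45m = 16:45 Fenal District standard time.
The standard-time date in Fenal District, 15 September 2029, lies within the daylight-saving period (15 April – 16 September), so Fenal District is on daylight time, UTC+08:45.
09:00 UTC + 8h45m = 17:45 local.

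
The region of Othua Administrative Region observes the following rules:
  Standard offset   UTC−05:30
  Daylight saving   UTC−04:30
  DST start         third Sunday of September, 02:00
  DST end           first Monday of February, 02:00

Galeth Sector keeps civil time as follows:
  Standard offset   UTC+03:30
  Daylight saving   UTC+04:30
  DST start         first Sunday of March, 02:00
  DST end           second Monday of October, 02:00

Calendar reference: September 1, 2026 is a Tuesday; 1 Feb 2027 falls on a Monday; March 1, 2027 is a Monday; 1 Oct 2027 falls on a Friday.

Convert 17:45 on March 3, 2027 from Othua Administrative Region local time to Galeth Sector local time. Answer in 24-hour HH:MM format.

1 September 2026 is a Tuesday, so the first Sunday is September 6 and the third is September 20.
1 February 2027 is a Monday, so the first Monday is February 1.
March 3, 2027 is outside the daylight-saving period (20 September 2026 – 1 February 2027), so Othua Administrative Region is on standard time, UTC−05:30.
17:45 Othua Administrative Region + 5h30m = 23:15 UTC.
1 March 2027 is a Monday, so the first Sunday is March 7.
1 October 2027 is a Friday, so the first Monday is October 4 and the second is October 11.
At the standard offset (UTC+03:30), 23:15 UTC + 3h30m = 02:45 Galeth Sector standard time (rolling into the next day, 4 March 2027).
The standard-time date in Galeth Sector, March 4, 2027, is outside the daylight-saving period (7 March – 11 October), so Galeth Sector is on standard time, UTC+03:30.
23:15 UTC + 3h30m = 02:45 Galeth Sector (rolling into the next day, 4 March 2027).

02:45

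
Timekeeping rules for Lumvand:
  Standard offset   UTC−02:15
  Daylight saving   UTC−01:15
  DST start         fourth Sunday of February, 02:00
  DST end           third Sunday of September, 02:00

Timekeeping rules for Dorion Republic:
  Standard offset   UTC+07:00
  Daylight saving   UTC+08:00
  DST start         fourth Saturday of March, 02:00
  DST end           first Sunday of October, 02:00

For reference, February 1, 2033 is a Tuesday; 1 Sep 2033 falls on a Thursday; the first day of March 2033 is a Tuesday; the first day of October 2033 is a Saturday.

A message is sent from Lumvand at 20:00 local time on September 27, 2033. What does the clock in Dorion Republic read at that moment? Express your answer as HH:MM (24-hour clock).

1 February 2033 is a Tuesday, so the first Sunday is February 6 and the fourth is February 27.
1 September 2033 is a Thursday, so the first Sunday is September 4 and the third is September 18.
Daylight saving runs 27 February – 18 September; September 27, 2033 is outside that window, so Lumvand is on standard time at UTC−02:15.
20:00 Lumvand + 2h15m = 22:15 UTC.
1 March 2033 is a Tuesday, so the first Saturday is March 5 and the fourth is March 26.
1 October 2033 is a Saturday, so the first Sunday is October 2.
At the standard offset (UTC+07:00), 22:15 UTC + 7h = 05:15 Dorion Republic standard time (rolling into the next day, 28 September 2033).
The standard-time date in Dorion Republic, September 28, 2033, lies within the daylight-saving period (26 March – 2 October), so Dorion Republic is on daylight time, UTC+08:00.
22:15 UTC + 8h = 06:15 Dorion Republic (rolling into the next day, 28 September 2033).

06:15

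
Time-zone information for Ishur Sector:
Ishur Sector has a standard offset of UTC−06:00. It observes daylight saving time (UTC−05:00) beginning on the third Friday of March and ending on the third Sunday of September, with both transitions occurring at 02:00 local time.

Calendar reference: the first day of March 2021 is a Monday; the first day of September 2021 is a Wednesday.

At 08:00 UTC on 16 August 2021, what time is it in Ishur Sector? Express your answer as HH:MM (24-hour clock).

1 March 2021 is a Monday, so the first Friday is March 5 and the third is March 19.
1 September 2021 is a Wednesday, so the first Sunday is September 5 and the third is September 19.
At the standard offset (UTC−06:00), 08:00 UTC − 6h = 02:00 Ishur Sector standard time.
The standard-time date in Ishur Sector, 16 August 2021, falls between 19 March and 19 September, so daylight saving is in effect and Ishur Sector is at UTC−05:00.
08:00 UTC − 5h = 03:00 local.

03:00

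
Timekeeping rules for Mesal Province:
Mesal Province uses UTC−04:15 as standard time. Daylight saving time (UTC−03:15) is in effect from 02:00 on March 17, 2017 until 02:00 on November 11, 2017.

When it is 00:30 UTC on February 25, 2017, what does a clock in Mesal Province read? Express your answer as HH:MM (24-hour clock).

20:15

At the standard offset (UTC−04:15), 00:30 UTC − 4h15m = 20:15 Mesal Province standard time (rolling into the previous day, 24 February 2017).
The standard-time date in Mesal Province, February 24, 2017, is outside the daylight-saving period (17 March – 11 November), so Mesal Province is on standard time, UTC−04:15.
00:30 UTC − 4h15m = 20:15 local (rolling into the previous day, 24 February 2017).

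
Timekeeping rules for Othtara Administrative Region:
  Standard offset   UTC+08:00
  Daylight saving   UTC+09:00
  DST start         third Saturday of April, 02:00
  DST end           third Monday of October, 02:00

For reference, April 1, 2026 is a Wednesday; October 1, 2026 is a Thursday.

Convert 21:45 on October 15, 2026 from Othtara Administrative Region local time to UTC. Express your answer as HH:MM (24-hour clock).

12:45

1 April 2026 is a Wednesday, so the first Saturday is April 4 and the third is April 18.
1 October 2026 is a Thursday, so the first Monday is October 5 and the third is October 19.
October 15, 2026 falls between 18 April and 19 October, so daylight saving is in effect and Othtara Administrative Region is at UTC+09:00.
21:45 local − 9h = 12:45 UTC.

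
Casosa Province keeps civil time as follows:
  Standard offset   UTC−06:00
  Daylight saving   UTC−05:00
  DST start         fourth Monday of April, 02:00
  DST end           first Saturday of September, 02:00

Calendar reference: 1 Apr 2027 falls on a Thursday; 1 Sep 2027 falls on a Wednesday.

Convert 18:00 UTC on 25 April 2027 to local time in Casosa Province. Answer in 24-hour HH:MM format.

12:00

1 April 2027 is a Thursday, so the first Monday is April 5 and the fourth is April 26.
1 September 2027 is a Wednesday, so the first Saturday is September 4.
At the standard offset (UTC−06:00), 18:00 UTC − 6h = 12:00 Casosa Province standard time.
The standard-time date in Casosa Province, 25 April 2027, does not fall between 26 April and 4 September, so daylight saving is not in effect and Casosa Province is at UTC−06:00.
18:00 UTC − 6h = 12:00 local.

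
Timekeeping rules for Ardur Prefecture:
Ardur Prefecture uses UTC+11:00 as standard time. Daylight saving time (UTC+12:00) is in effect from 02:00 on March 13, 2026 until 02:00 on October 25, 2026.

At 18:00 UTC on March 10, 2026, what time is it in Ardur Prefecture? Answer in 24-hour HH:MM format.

05:00

At the standard offset (UTC+11:00), 18:00 UTC + 11h = 05:00 Ardur Prefecture standard time (rolling into the next day, 11 March 2026).
Daylight saving runs 13 March – 25 October; the standard-time date in Ardur Prefecture, March 11, 2026, is outside that window, so Ardur Prefecture is on standard time at UTC+11:00.
18:00 UTC + 11h = 05:00 local (rolling into the next day, 11 March 2026).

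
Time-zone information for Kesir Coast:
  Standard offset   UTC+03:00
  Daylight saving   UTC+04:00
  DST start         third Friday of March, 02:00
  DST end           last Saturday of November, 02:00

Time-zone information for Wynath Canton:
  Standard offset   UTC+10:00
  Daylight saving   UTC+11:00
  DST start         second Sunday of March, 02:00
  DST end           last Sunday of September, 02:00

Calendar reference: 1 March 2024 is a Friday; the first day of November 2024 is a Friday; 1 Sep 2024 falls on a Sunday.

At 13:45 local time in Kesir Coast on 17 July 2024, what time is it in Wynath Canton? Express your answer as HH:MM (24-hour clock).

1 March 2024 is a Friday, so the first Friday is March 1 and the third is March 15.
1 November 2024 is a Friday, so Saturdays fall on 2, 9, 16, 23, 30; the last is November 30.
17 July 2024 falls between 15 March and 30 November, so daylight saving is in effect and Kesir Coast is at UTC+04:00.
13:45 Kesir Coast − 4h = 09:45 UTC.
1 March 2024 is a Friday, so the first Sunday is March 3 and the second is March 10.
1 September 2024 is a Sunday, so Sundays fall on 1, 8, 15, 22, 29; the last is September 29.
At the standard offset (UTC+10:00), 09:45 UTC + 10h = 19:45 Wynath Canton standard time.
Daylight saving runs 10 March – 29 September; the standard-time date in Wynath Canton, 17 July 2024, is inside that window, so Wynath Canton is at UTC+11:00.
09:45 UTC + 11h = 20:45 Wynath Canton.

20:45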